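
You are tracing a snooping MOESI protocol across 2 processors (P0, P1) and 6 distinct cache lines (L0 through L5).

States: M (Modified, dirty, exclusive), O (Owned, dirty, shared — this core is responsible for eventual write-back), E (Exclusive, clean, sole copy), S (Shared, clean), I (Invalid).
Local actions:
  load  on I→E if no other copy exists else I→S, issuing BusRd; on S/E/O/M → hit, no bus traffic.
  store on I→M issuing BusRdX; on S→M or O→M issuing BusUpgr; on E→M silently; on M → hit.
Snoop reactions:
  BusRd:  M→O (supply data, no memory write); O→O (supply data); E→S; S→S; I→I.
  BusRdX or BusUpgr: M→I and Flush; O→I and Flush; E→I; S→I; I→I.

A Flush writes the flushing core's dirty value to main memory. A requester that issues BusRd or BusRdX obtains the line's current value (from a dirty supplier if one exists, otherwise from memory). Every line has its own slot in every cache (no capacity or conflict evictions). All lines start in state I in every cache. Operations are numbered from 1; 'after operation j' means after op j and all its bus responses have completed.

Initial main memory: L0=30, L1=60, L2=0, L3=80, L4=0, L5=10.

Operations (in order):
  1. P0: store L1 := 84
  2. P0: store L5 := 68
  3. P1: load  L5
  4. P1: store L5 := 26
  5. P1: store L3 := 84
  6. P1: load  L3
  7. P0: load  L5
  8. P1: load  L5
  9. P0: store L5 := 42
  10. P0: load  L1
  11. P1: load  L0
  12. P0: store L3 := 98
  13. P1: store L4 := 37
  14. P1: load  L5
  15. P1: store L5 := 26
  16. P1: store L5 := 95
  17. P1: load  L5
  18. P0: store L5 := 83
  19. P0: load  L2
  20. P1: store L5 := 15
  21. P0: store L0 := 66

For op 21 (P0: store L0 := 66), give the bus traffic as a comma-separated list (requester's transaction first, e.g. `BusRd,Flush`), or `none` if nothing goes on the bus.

  op1 P0: store L1 := 84 → M/I on L1; bus BusRdX; mem=60
  op2 P0: store L5 := 68 → M/I on L5; bus BusRdX; mem=10
  op3 P1: load  L5 → O/S on L5; bus BusRd; mem=10
  op4 P1: store L5 := 26 → I/M on L5; bus BusUpgr Flush; mem=68
  op5 P1: store L3 := 84 → I/M on L3; bus BusRdX; mem=80
  op6 P1: load  L3 → I/M on L3; bus (none); mem=80
  op7 P0: load  L5 → S/O on L5; bus BusRd; mem=68
  op8 P1: load  L5 → S/O on L5; bus (none); mem=68
  op9 P0: store L5 := 42 → M/I on L5; bus BusUpgr Flush; mem=26
  op10 P0: load  L1 → M/I on L1; bus (none); mem=60
  op11 P1: load  L0 → I/E on L0; bus BusRd; mem=30
  op12 P0: store L3 := 98 → M/I on L3; bus BusRdX Flush; mem=84
  op13 P1: store L4 := 37 → I/M on L4; bus BusRdX; mem=0
  op14 P1: load  L5 → O/S on L5; bus BusRd; mem=26
  op15 P1: store L5 := 26 → I/M on L5; bus BusUpgr Flush; mem=42
  op16 P1: store L5 := 95 → I/M on L5; bus (none); mem=42
  op17 P1: load  L5 → I/M on L5; bus (none); mem=42
  op18 P0: store L5 := 83 → M/I on L5; bus BusRdX Flush; mem=95
  op19 P0: load  L2 → E/I on L2; bus BusRd; mem=0
  op20 P1: store L5 := 15 → I/M on L5; bus BusRdX Flush; mem=83
  op21 P0: store L0 := 66 → M/I on L0; bus BusRdX; mem=30

bus = BusRdX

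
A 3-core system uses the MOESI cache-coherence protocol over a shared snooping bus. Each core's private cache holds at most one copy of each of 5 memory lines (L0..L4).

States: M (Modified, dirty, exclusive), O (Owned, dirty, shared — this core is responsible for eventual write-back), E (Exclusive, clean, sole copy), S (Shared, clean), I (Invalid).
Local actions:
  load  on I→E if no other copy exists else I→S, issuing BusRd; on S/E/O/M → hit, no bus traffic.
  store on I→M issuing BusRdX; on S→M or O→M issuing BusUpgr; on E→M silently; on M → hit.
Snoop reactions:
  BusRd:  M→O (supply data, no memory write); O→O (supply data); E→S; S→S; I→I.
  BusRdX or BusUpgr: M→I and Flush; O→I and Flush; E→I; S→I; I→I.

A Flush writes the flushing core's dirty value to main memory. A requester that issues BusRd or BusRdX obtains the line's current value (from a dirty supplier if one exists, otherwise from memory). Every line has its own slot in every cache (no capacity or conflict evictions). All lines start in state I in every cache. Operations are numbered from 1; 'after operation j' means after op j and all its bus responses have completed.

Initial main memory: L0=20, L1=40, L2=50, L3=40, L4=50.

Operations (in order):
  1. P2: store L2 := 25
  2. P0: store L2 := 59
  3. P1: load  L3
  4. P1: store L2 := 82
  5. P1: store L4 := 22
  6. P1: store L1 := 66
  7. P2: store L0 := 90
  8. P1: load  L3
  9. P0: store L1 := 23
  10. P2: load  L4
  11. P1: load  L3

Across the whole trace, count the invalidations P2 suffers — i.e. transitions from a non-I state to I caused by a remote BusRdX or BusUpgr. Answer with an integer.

[1] P2: store L2 := 25 | P0:I, P1:I, P2:M(25) | bus: BusRdX
[2] P0: store L2 := 59 | P0:M(59), P1:I, P2:I | bus: BusRdX,Flush
[3] P1: load  L3 | P0:I, P1:E(40), P2:I | bus: BusRd
[4] P1: store L2 := 82 | P0:I, P1:M(82), P2:I | bus: BusRdX,Flush
[5] P1: store L4 := 22 | P0:I, P1:M(22), P2:I | bus: BusRdX
[6] P1: store L1 := 66 | P0:I, P1:M(66), P2:I | bus: BusRdX
[7] P2: store L0 := 90 | P0:I, P1:I, P2:M(90) | bus: BusRdX
[8] P1: load  L3 | P0:I, P1:E(40), P2:I | bus: none
[9] P0: store L1 := 23 | P0:M(23), P1:I, P2:I | bus: BusRdX,Flush
[10] P2: load  L4 | P0:I, P1:O(22), P2:S(22) | bus: BusRd
[11] P1: load  L3 | P0:I, P1:E(40), P2:I | bus: none

invalidations = 1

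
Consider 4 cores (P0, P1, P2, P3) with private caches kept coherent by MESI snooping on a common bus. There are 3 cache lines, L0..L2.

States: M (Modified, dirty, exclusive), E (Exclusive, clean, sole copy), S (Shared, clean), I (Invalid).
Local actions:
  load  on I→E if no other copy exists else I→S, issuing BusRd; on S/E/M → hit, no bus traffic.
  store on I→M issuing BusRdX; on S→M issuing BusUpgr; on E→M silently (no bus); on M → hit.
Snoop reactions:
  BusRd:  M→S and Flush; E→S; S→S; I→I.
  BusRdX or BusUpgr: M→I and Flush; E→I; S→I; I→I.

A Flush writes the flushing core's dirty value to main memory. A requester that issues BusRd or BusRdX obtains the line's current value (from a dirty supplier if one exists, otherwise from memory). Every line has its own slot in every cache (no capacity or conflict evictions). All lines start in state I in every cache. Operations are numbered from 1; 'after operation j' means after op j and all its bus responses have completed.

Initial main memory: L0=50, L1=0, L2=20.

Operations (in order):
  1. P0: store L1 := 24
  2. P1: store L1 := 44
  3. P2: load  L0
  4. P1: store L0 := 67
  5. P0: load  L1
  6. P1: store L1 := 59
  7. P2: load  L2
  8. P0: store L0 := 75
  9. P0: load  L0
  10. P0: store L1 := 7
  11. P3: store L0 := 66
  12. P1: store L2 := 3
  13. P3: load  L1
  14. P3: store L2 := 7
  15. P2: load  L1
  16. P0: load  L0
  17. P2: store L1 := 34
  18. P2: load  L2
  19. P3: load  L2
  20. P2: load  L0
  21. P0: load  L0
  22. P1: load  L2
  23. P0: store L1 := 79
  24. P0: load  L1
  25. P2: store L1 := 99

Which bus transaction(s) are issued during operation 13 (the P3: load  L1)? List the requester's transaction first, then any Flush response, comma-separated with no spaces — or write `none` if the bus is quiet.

  op1 P0: store L1 := 24 → M/I/I/I on L1; bus BusRdX; mem=0
  op2 P1: store L1 := 44 → I/M/I/I on L1; bus BusRdX Flush; mem=24
  op3 P2: load  L0 → I/I/E/I on L0; bus BusRd; mem=50
  op4 P1: store L0 := 67 → I/M/I/I on L0; bus BusRdX; mem=50
  op5 P0: load  L1 → S/S/I/I on L1; bus BusRd Flush; mem=44
  op6 P1: store L1 := 59 → I/M/I/I on L1; bus BusUpgr; mem=44
  op7 P2: load  L2 → I/I/E/I on L2; bus BusRd; mem=20
  op8 P0: store L0 := 75 → M/I/I/I on L0; bus BusRdX Flush; mem=67
  op9 P0: load  L0 → M/I/I/I on L0; bus (none); mem=67
  op10 P0: store L1 := 7 → M/I/I/I on L1; bus BusRdX Flush; mem=59
  op11 P3: store L0 := 66 → I/I/I/M on L0; bus BusRdX Flush; mem=75
  op12 P1: store L2 := 3 → I/M/I/I on L2; bus BusRdX; mem=20
  op13 P3: load  L1 → S/I/I/S on L1; bus BusRd Flush; mem=7
  op14 P3: store L2 := 7 → I/I/I/M on L2; bus BusRdX Flush; mem=3
  op15 P2: load  L1 → S/I/S/S on L1; bus BusRd; mem=7
  op16 P0: load  L0 → S/I/I/S on L0; bus BusRd Flush; mem=66
  op17 P2: store L1 := 34 → I/I/M/I on L1; bus BusUpgr; mem=7
  op18 P2: load  L2 → I/I/S/S on L2; bus BusRd Flush; mem=7
  op19 P3: load  L2 → I/I/S/S on L2; bus (none); mem=7
  op20 P2: load  L0 → S/I/S/S on L0; bus BusRd; mem=66
  op21 P0: load  L0 → S/I/S/S on L0; bus (none); mem=66
  op22 P1: load  L2 → I/S/S/S on L2; bus BusRd; mem=7
  op23 P0: store L1 := 79 → M/I/I/I on L1; bus BusRdX Flush; mem=34
  op24 P0: load  L1 → M/I/I/I on L1; bus (none); mem=34
  op25 P2: store L1 := 99 → I/I/M/I on L1; bus BusRdX Flush; mem=79

bus = BusRd,Flush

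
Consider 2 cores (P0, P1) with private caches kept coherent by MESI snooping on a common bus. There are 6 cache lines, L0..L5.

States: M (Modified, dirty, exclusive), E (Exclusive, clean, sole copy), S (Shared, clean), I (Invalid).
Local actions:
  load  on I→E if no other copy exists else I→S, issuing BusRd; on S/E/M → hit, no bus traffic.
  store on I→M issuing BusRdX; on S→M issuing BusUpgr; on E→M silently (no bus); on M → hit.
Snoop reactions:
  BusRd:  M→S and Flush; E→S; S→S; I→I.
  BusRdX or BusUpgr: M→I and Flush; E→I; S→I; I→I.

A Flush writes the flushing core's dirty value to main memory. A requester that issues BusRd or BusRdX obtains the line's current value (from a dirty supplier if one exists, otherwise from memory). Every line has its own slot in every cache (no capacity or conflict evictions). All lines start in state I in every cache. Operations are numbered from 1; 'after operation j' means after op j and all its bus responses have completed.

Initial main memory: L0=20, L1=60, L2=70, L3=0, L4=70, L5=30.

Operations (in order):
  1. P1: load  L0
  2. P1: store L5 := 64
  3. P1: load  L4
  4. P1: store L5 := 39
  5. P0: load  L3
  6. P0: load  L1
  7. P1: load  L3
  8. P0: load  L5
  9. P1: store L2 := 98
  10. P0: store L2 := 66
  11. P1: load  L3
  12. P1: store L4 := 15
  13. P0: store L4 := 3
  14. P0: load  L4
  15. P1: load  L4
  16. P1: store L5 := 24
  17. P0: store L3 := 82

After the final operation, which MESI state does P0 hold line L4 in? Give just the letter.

step 1: P1: load  L0  ⟶  IE  (L0)  txn=BusRd  M[L0]=20
step 2: P1: store L5 := 64  ⟶  IM  (L5)  txn=BusRdX  M[L5]=30
step 3: P1: load  L4  ⟶  IE  (L4)  txn=BusRd  M[L4]=70
step 4: P1: store L5 := 39  ⟶  IM  (L5)  txn=∅  M[L5]=30
step 5: P0: load  L3  ⟶  EI  (L3)  txn=BusRd  M[L3]=0
step 6: P0: load  L1  ⟶  EI  (L1)  txn=BusRd  M[L1]=60
step 7: P1: load  L3  ⟶  SS  (L3)  txn=BusRd  M[L3]=0
step 8: P0: load  L5  ⟶  SS  (L5)  txn=BusRd+Flush  M[L5]=39
step 9: P1: store L2 := 98  ⟶  IM  (L2)  txn=BusRdX  M[L2]=70
step 10: P0: store L2 := 66  ⟶  MI  (L2)  txn=BusRdX+Flush  M[L2]=98
step 11: P1: load  L3  ⟶  SS  (L3)  txn=∅  M[L3]=0
step 12: P1: store L4 := 15  ⟶  IM  (L4)  txn=∅  M[L4]=70
step 13: P0: store L4 := 3  ⟶  MI  (L4)  txn=BusRdX+Flush  M[L4]=15
step 14: P0: load  L4  ⟶  MI  (L4)  txn=∅  M[L4]=15
step 15: P1: load  L4  ⟶  SS  (L4)  txn=BusRd+Flush  M[L4]=3
step 16: P1: store L5 := 24  ⟶  IM  (L5)  txn=BusUpgr  M[L5]=39
step 17: P0: store L3 := 82  ⟶  MI  (L3)  txn=BusUpgr  M[L3]=0

state = S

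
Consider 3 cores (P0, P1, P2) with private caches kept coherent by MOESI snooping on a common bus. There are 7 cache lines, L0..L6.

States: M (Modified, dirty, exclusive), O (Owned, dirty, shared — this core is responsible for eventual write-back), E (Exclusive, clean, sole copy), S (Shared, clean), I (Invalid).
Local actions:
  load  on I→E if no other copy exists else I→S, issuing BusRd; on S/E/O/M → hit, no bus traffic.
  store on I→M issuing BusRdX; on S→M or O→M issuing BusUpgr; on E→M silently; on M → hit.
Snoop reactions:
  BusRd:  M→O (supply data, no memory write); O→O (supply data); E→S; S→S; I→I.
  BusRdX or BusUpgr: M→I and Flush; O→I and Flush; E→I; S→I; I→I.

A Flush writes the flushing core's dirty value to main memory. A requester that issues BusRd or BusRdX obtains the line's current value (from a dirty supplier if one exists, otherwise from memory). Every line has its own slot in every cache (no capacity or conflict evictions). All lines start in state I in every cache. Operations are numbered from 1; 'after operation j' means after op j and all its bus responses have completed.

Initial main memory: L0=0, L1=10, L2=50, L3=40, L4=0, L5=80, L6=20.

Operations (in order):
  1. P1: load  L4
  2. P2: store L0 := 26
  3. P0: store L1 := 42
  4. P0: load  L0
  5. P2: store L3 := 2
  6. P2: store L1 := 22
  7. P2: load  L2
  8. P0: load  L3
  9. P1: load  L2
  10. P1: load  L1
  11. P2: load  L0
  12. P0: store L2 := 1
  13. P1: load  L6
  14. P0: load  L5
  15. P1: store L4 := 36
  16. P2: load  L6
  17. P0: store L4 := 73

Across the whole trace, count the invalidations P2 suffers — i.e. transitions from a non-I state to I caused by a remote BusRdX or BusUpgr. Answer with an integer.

invalidations = 1

  op1 P1: load  L4 → I/E/I on L4; bus BusRd; mem=0
  op2 P2: store L0 := 26 → I/I/M on L0; bus BusRdX; mem=0
  op3 P0: store L1 := 42 → M/I/I on L1; bus BusRdX; mem=10
  op4 P0: load  L0 → S/I/O on L0; bus BusRd; mem=0
  op5 P2: store L3 := 2 → I/I/M on L3; bus BusRdX; mem=40
  op6 P2: store L1 := 22 → I/I/M on L1; bus BusRdX Flush; mem=42
  op7 P2: load  L2 → I/I/E on L2; bus BusRd; mem=50
  op8 P0: load  L3 → S/I/O on L3; bus BusRd; mem=40
  op9 P1: load  L2 → I/S/S on L2; bus BusRd; mem=50
  op10 P1: load  L1 → I/S/O on L1; bus BusRd; mem=42
  op11 P2: load  L0 → S/I/O on L0; bus (none); mem=0
  op12 P0: store L2 := 1 → M/I/I on L2; bus BusRdX; mem=50
  op13 P1: load  L6 → I/E/I on L6; bus BusRd; mem=20
  op14 P0: load  L5 → E/I/I on L5; bus BusRd; mem=80
  op15 P1: store L4 := 36 → I/M/I on L4; bus (none); mem=0
  op16 P2: load  L6 → I/S/S on L6; bus BusRd; mem=20
  op17 P0: store L4 := 73 → M/I/I on L4; bus BusRdX Flush; mem=36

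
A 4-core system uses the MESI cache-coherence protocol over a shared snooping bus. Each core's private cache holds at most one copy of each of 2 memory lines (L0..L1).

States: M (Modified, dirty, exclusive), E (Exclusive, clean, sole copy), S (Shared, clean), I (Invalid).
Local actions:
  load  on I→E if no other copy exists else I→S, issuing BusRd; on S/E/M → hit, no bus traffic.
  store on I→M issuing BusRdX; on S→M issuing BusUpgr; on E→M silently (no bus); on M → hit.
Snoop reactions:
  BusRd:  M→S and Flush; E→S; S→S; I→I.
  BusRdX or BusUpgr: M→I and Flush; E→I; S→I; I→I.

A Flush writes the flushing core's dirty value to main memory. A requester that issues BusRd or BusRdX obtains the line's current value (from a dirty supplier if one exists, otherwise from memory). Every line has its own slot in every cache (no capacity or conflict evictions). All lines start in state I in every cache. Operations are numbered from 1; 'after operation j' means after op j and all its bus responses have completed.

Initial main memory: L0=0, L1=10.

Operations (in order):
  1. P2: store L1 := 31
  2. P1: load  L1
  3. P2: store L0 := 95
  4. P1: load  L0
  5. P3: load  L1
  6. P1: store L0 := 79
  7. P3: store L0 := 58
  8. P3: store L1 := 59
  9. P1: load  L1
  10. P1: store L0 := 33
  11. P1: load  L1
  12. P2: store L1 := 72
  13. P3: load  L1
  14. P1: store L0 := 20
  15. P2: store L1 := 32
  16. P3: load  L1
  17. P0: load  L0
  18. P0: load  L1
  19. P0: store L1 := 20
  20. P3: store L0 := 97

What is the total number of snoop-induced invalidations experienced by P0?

step 1: P2: store L1 := 31  ⟶  IIMI  (L1)  txn=BusRdX  M[L1]=10
step 2: P1: load  L1  ⟶  ISSI  (L1)  txn=BusRd+Flush  M[L1]=31
step 3: P2: store L0 := 95  ⟶  IIMI  (L0)  txn=BusRdX  M[L0]=0
step 4: P1: load  L0  ⟶  ISSI  (L0)  txn=BusRd+Flush  M[L0]=95
step 5: P3: load  L1  ⟶  ISSS  (L1)  txn=BusRd  M[L1]=31
step 6: P1: store L0 := 79  ⟶  IMII  (L0)  txn=BusUpgr  M[L0]=95
step 7: P3: store L0 := 58  ⟶  IIIM  (L0)  txn=BusRdX+Flush  M[L0]=79
step 8: P3: store L1 := 59  ⟶  IIIM  (L1)  txn=BusUpgr  M[L1]=31
step 9: P1: load  L1  ⟶  ISIS  (L1)  txn=BusRd+Flush  M[L1]=59
step 10: P1: store L0 := 33  ⟶  IMII  (L0)  txn=BusRdX+Flush  M[L0]=58
step 11: P1: load  L1  ⟶  ISIS  (L1)  txn=∅  M[L1]=59
step 12: P2: store L1 := 72  ⟶  IIMI  (L1)  txn=BusRdX  M[L1]=59
step 13: P3: load  L1  ⟶  IISS  (L1)  txn=BusRd+Flush  M[L1]=72
step 14: P1: store L0 := 20  ⟶  IMII  (L0)  txn=∅  M[L0]=58
step 15: P2: store L1 := 32  ⟶  IIMI  (L1)  txn=BusUpgr  M[L1]=72
step 16: P3: load  L1  ⟶  IISS  (L1)  txn=BusRd+Flush  M[L1]=32
step 17: P0: load  L0  ⟶  SSII  (L0)  txn=BusRd+Flush  M[L0]=20
step 18: P0: load  L1  ⟶  SISS  (L1)  txn=BusRd  M[L1]=32
step 19: P0: store L1 := 20  ⟶  MIII  (L1)  txn=BusUpgr  M[L1]=32
step 20: P3: store L0 := 97  ⟶  IIIM  (L0)  txn=BusRdX  M[L0]=20

invalidations = 1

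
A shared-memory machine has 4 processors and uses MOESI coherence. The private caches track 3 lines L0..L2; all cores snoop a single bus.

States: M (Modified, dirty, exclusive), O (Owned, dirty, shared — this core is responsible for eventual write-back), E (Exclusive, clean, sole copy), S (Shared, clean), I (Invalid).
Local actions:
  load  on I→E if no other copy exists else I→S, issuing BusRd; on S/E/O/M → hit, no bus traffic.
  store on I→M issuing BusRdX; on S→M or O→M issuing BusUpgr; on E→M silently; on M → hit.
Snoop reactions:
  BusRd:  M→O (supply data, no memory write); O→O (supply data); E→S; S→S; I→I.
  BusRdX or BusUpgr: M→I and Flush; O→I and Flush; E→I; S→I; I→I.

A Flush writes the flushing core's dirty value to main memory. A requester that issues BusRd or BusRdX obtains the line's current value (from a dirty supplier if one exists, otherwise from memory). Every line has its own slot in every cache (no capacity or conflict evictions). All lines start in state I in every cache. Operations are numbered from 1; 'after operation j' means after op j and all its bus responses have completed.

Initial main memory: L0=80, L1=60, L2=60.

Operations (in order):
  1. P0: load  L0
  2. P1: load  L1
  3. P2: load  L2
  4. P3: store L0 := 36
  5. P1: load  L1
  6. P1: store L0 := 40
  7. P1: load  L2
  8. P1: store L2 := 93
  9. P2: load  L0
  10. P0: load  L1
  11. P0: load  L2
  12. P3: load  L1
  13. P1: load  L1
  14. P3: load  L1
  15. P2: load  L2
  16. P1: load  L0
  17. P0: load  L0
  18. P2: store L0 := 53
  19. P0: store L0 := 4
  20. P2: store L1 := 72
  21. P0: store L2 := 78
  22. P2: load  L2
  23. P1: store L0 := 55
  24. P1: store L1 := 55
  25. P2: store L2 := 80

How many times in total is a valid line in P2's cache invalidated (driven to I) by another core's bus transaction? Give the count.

invalidations = 4

step 1: P0: load  L0  ⟶  EIII  (L0)  txn=BusRd  M[L0]=80
step 2: P1: load  L1  ⟶  IEII  (L1)  txn=BusRd  M[L1]=60
step 3: P2: load  L2  ⟶  IIEI  (L2)  txn=BusRd  M[L2]=60
step 4: P3: store L0 := 36  ⟶  IIIM  (L0)  txn=BusRdX  M[L0]=80
step 5: P1: load  L1  ⟶  IEII  (L1)  txn=∅  M[L1]=60
step 6: P1: store L0 := 40  ⟶  IMII  (L0)  txn=BusRdX+Flush  M[L0]=36
step 7: P1: load  L2  ⟶  ISSI  (L2)  txn=BusRd  M[L2]=60
step 8: P1: store L2 := 93  ⟶  IMII  (L2)  txn=BusUpgr  M[L2]=60
step 9: P2: load  L0  ⟶  IOSI  (L0)  txn=BusRd  M[L0]=36
step 10: P0: load  L1  ⟶  SSII  (L1)  txn=BusRd  M[L1]=60
step 11: P0: load  L2  ⟶  SOII  (L2)  txn=BusRd  M[L2]=60
step 12: P3: load  L1  ⟶  SSIS  (L1)  txn=BusRd  M[L1]=60
step 13: P1: load  L1  ⟶  SSIS  (L1)  txn=∅  M[L1]=60
step 14: P3: load  L1  ⟶  SSIS  (L1)  txn=∅  M[L1]=60
step 15: P2: load  L2  ⟶  SOSI  (L2)  txn=BusRd  M[L2]=60
step 16: P1: load  L0  ⟶  IOSI  (L0)  txn=∅  M[L0]=36
step 17: P0: load  L0  ⟶  SOSI  (L0)  txn=BusRd  M[L0]=36
step 18: P2: store L0 := 53  ⟶  IIMI  (L0)  txn=BusUpgr+Flush  M[L0]=40
step 19: P0: store L0 := 4  ⟶  MIII  (L0)  txn=BusRdX+Flush  M[L0]=53
step 20: P2: store L1 := 72  ⟶  IIMI  (L1)  txn=BusRdX  M[L1]=60
step 21: P0: store L2 := 78  ⟶  MIII  (L2)  txn=BusUpgr+Flush  M[L2]=93
step 22: P2: load  L2  ⟶  OISI  (L2)  txn=BusRd  M[L2]=93
step 23: P1: store L0 := 55  ⟶  IMII  (L0)  txn=BusRdX+Flush  M[L0]=4
step 24: P1: store L1 := 55  ⟶  IMII  (L1)  txn=BusRdX+Flush  M[L1]=72
step 25: P2: store L2 := 80  ⟶  IIMI  (L2)  txn=BusUpgr+Flush  M[L2]=78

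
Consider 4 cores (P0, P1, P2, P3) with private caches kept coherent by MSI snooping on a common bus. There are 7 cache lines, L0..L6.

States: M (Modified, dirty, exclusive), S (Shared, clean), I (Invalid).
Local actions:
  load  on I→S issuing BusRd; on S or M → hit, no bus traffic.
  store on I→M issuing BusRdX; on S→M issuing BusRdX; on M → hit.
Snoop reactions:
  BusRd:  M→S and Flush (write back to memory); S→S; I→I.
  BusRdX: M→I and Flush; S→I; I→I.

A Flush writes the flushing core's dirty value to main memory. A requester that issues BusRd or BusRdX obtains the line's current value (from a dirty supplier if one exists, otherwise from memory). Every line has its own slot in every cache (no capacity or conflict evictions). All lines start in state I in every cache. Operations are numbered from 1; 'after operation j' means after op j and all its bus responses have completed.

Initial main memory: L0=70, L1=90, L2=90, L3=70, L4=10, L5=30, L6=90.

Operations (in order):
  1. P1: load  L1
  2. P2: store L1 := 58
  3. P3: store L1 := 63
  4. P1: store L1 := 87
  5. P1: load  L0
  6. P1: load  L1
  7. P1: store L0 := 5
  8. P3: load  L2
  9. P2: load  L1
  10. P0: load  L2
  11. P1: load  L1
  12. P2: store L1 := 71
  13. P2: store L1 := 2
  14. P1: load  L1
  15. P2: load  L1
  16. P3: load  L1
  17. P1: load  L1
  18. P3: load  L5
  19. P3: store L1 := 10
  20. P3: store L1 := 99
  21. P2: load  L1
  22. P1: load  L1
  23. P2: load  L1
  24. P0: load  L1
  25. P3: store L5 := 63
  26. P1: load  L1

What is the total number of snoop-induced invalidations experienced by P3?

invalidations = 1

1. P1: load  L1  bus=[BusRd]  L1: P0=I P1=S P2=I P3=I  mem[L1]=90
2. P2: store L1 := 58  bus=[BusRdX]  L1: P0=I P1=I P2=M P3=I  mem[L1]=90
3. P3: store L1 := 63  bus=[BusRdX,Flush]  L1: P0=I P1=I P2=I P3=M  mem[L1]=58
4. P1: store L1 := 87  bus=[BusRdX,Flush]  L1: P0=I P1=M P2=I P3=I  mem[L1]=63
5. P1: load  L0  bus=[BusRd]  L0: P0=I P1=S P2=I P3=I  mem[L0]=70
6. P1: load  L1  bus=[-]  L1: P0=I P1=M P2=I P3=I  mem[L1]=63
7. P1: store L0 := 5  bus=[BusRdX]  L0: P0=I P1=M P2=I P3=I  mem[L0]=70
8. P3: load  L2  bus=[BusRd]  L2: P0=I P1=I P2=I P3=S  mem[L2]=90
9. P2: load  L1  bus=[BusRd,Flush]  L1: P0=I P1=S P2=S P3=I  mem[L1]=87
10. P0: load  L2  bus=[BusRd]  L2: P0=S P1=I P2=I P3=S  mem[L2]=90
11. P1: load  L1  bus=[-]  L1: P0=I P1=S P2=S P3=I  mem[L1]=87
12. P2: store L1 := 71  bus=[BusRdX]  L1: P0=I P1=I P2=M P3=I  mem[L1]=87
13. P2: store L1 := 2  bus=[-]  L1: P0=I P1=I P2=M P3=I  mem[L1]=87
14. P1: load  L1  bus=[BusRd,Flush]  L1: P0=I P1=S P2=S P3=I  mem[L1]=2
15. P2: load  L1  bus=[-]  L1: P0=I P1=S P2=S P3=I  mem[L1]=2
16. P3: load  L1  bus=[BusRd]  L1: P0=I P1=S P2=S P3=S  mem[L1]=2
17. P1: load  L1  bus=[-]  L1: P0=I P1=S P2=S P3=S  mem[L1]=2
18. P3: load  L5  bus=[BusRd]  L5: P0=I P1=I P2=I P3=S  mem[L5]=30
19. P3: store L1 := 10  bus=[BusRdX]  L1: P0=I P1=I P2=I P3=M  mem[L1]=2
20. P3: store L1 := 99  bus=[-]  L1: P0=I P1=I P2=I P3=M  mem[L1]=2
21. P2: load  L1  bus=[BusRd,Flush]  L1: P0=I P1=I P2=S P3=S  mem[L1]=99
22. P1: load  L1  bus=[BusRd]  L1: P0=I P1=S P2=S P3=S  mem[L1]=99
23. P2: load  L1  bus=[-]  L1: P0=I P1=S P2=S P3=S  mem[L1]=99
24. P0: load  L1  bus=[BusRd]  L1: P0=S P1=S P2=S P3=S  mem[L1]=99
25. P3: store L5 := 63  bus=[BusRdX]  L5: P0=I P1=I P2=I P3=M  mem[L5]=30
26. P1: load  L1  bus=[-]  L1: P0=S P1=S P2=S P3=S  mem[L1]=99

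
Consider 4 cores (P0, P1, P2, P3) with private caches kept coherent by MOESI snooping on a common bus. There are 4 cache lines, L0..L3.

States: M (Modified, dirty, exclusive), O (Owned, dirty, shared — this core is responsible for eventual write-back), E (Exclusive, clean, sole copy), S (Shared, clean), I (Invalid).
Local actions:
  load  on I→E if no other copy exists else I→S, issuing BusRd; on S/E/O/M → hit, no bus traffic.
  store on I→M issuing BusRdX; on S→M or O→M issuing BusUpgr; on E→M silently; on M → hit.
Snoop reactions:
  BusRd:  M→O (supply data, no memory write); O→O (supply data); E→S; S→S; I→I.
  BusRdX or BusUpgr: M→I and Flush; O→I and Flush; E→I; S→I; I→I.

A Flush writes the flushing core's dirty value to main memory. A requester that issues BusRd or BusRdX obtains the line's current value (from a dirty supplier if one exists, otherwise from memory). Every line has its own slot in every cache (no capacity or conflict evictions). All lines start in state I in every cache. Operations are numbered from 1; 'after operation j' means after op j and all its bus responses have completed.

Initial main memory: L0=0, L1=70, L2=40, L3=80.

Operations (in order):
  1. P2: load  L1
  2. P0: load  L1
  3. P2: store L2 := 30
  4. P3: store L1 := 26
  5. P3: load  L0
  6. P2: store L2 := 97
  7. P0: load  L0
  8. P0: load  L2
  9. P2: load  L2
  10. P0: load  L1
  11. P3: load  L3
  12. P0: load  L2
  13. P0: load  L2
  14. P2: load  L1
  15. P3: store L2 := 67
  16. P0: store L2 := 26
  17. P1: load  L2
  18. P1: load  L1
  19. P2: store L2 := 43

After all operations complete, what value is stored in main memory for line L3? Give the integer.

memory[L3] = 80

  op1 P2: load  L1 → I/I/E/I on L1; bus BusRd; mem=70
  op2 P0: load  L1 → S/I/S/I on L1; bus BusRd; mem=70
  op3 P2: store L2 := 30 → I/I/M/I on L2; bus BusRdX; mem=40
  op4 P3: store L1 := 26 → I/I/I/M on L1; bus BusRdX; mem=70
  op5 P3: load  L0 → I/I/I/E on L0; bus BusRd; mem=0
  op6 P2: store L2 := 97 → I/I/M/I on L2; bus (none); mem=40
  op7 P0: load  L0 → S/I/I/S on L0; bus BusRd; mem=0
  op8 P0: load  L2 → S/I/O/I on L2; bus BusRd; mem=40
  op9 P2: load  L2 → S/I/O/I on L2; bus (none); mem=40
  op10 P0: load  L1 → S/I/I/O on L1; bus BusRd; mem=70
  op11 P3: load  L3 → I/I/I/E on L3; bus BusRd; mem=80
  op12 P0: load  L2 → S/I/O/I on L2; bus (none); mem=40
  op13 P0: load  L2 → S/I/O/I on L2; bus (none); mem=40
  op14 P2: load  L1 → S/I/S/O on L1; bus BusRd; mem=70
  op15 P3: store L2 := 67 → I/I/I/M on L2; bus BusRdX Flush; mem=97
  op16 P0: store L2 := 26 → M/I/I/I on L2; bus BusRdX Flush; mem=67
  op17 P1: load  L2 → O/S/I/I on L2; bus BusRd; mem=67
  op18 P1: load  L1 → S/S/S/O on L1; bus BusRd; mem=70
  op19 P2: store L2 := 43 → I/I/M/I on L2; bus BusRdX Flush; mem=26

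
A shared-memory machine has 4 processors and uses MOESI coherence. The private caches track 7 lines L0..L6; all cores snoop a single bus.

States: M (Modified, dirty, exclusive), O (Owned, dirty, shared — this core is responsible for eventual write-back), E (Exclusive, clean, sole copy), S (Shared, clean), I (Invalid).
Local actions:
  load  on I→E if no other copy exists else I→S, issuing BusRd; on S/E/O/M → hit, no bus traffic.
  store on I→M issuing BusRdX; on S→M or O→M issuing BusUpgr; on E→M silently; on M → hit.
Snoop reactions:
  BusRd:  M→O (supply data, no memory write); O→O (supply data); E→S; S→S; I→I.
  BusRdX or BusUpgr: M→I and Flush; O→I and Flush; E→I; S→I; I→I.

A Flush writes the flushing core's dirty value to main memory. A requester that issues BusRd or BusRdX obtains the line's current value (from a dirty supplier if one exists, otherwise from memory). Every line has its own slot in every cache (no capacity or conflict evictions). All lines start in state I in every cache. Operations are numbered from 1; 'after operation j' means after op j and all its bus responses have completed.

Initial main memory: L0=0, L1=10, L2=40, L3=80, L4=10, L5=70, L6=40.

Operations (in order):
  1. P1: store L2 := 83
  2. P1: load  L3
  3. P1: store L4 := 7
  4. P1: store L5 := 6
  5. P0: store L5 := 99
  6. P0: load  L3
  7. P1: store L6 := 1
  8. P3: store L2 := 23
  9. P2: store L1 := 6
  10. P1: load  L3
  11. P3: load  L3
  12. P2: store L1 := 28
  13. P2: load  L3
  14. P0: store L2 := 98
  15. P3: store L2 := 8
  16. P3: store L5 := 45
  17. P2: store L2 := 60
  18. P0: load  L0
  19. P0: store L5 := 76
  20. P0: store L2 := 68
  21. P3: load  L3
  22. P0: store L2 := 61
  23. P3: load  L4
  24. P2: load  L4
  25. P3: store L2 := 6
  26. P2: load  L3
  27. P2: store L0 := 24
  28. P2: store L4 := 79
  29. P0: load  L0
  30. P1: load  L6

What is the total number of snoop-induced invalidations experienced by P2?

step 1: P1: store L2 := 83  ⟶  IMII  (L2)  txn=BusRdX  M[L2]=40
step 2: P1: load  L3  ⟶  IEII  (L3)  txn=BusRd  M[L3]=80
step 3: P1: store L4 := 7  ⟶  IMII  (L4)  txn=BusRdX  M[L4]=10
step 4: P1: store L5 := 6  ⟶  IMII  (L5)  txn=BusRdX  M[L5]=70
step 5: P0: store L5 := 99  ⟶  MIII  (L5)  txn=BusRdX+Flush  M[L5]=6
step 6: P0: load  L3  ⟶  SSII  (L3)  txn=BusRd  M[L3]=80
step 7: P1: store L6 := 1  ⟶  IMII  (L6)  txn=BusRdX  M[L6]=40
step 8: P3: store L2 := 23  ⟶  IIIM  (L2)  txn=BusRdX+Flush  M[L2]=83
step 9: P2: store L1 := 6  ⟶  IIMI  (L1)  txn=BusRdX  M[L1]=10
step 10: P1: load  L3  ⟶  SSII  (L3)  txn=∅  M[L3]=80
step 11: P3: load  L3  ⟶  SSIS  (L3)  txn=BusRd  M[L3]=80
step 12: P2: store L1 := 28  ⟶  IIMI  (L1)  txn=∅  M[L1]=10
step 13: P2: load  L3  ⟶  SSSS  (L3)  txn=BusRd  M[L3]=80
step 14: P0: store L2 := 98  ⟶  MIII  (L2)  txn=BusRdX+Flush  M[L2]=23
step 15: P3: store L2 := 8  ⟶  IIIM  (L2)  txn=BusRdX+Flush  M[L2]=98
step 16: P3: store L5 := 45  ⟶  IIIM  (L5)  txn=BusRdX+Flush  M[L5]=99
step 17: P2: store L2 := 60  ⟶  IIMI  (L2)  txn=BusRdX+Flush  M[L2]=8
step 18: P0: load  L0  ⟶  EIII  (L0)  txn=BusRd  M[L0]=0
step 19: P0: store L5 := 76  ⟶  MIII  (L5)  txn=BusRdX+Flush  M[L5]=45
step 20: P0: store L2 := 68  ⟶  MIII  (L2)  txn=BusRdX+Flush  M[L2]=60
step 21: P3: load  L3  ⟶  SSSS  (L3)  txn=∅  M[L3]=80
step 22: P0: store L2 := 61  ⟶  MIII  (L2)  txn=∅  M[L2]=60
step 23: P3: load  L4  ⟶  IOIS  (L4)  txn=BusRd  M[L4]=10
step 24: P2: load  L4  ⟶  IOSS  (L4)  txn=BusRd  M[L4]=10
step 25: P3: store L2 := 6  ⟶  IIIM  (L2)  txn=BusRdX+Flush  M[L2]=61
step 26: P2: load  L3  ⟶  SSSS  (L3)  txn=∅  M[L3]=80
step 27: P2: store L0 := 24  ⟶  IIMI  (L0)  txn=BusRdX  M[L0]=0
step 28: P2: store L4 := 79  ⟶  IIMI  (L4)  txn=BusUpgr+Flush  M[L4]=7
step 29: P0: load  L0  ⟶  SIOI  (L0)  txn=BusRd  M[L0]=0
step 30: P1: load  L6  ⟶  IMII  (L6)  txn=∅  M[L6]=40

invalidations = 1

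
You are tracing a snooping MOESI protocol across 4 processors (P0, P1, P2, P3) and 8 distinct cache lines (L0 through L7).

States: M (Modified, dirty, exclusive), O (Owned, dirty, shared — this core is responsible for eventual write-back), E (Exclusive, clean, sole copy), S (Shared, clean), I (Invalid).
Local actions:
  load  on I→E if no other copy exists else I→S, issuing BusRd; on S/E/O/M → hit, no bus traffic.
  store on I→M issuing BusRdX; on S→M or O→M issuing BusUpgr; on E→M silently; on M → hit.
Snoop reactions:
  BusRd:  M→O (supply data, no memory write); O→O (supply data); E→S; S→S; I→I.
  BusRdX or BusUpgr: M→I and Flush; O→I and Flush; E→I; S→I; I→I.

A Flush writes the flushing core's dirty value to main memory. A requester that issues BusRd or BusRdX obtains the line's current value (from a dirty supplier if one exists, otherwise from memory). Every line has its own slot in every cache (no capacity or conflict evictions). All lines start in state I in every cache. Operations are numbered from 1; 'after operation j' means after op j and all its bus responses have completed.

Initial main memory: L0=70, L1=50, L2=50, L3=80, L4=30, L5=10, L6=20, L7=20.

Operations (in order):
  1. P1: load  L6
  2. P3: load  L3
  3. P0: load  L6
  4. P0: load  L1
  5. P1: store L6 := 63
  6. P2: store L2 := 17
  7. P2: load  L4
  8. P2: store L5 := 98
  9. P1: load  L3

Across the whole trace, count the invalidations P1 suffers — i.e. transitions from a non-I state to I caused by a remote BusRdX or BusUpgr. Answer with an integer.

invalidations = 0

  op1 P1: load  L6 → I/E/I/I on L6; bus BusRd; mem=20
  op2 P3: load  L3 → I/I/I/E on L3; bus BusRd; mem=80
  op3 P0: load  L6 → S/S/I/I on L6; bus BusRd; mem=20
  op4 P0: load  L1 → E/I/I/I on L1; bus BusRd; mem=50
  op5 P1: store L6 := 63 → I/M/I/I on L6; bus BusUpgr; mem=20
  op6 P2: store L2 := 17 → I/I/M/I on L2; bus BusRdX; mem=50
  op7 P2: load  L4 → I/I/E/I on L4; bus BusRd; mem=30
  op8 P2: store L5 := 98 → I/I/M/I on L5; bus BusRdX; mem=10
  op9 P1: load  L3 → I/S/I/S on L3; bus BusRd; mem=80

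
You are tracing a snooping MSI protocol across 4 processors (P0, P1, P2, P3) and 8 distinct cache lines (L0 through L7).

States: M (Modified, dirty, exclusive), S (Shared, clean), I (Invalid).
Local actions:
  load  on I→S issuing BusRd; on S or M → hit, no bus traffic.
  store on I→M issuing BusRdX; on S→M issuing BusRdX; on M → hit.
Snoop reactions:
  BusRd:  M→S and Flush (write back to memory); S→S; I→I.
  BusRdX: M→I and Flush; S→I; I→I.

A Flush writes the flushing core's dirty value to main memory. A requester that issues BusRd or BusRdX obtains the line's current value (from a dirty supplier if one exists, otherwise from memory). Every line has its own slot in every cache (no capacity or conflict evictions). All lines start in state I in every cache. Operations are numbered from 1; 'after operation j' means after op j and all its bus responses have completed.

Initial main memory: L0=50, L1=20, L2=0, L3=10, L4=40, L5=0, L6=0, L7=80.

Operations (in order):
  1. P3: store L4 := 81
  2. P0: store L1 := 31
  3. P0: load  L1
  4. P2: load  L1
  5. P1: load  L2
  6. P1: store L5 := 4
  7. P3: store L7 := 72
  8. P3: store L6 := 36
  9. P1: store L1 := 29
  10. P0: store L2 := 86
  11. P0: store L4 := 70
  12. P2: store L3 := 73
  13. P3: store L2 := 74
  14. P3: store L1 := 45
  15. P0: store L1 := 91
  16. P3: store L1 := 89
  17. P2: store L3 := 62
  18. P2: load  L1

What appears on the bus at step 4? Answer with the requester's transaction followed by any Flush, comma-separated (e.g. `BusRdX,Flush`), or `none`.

  op1 P3: store L4 := 81 → I/I/I/M on L4; bus BusRdX; mem=40
  op2 P0: store L1 := 31 → M/I/I/I on L1; bus BusRdX; mem=20
  op3 P0: load  L1 → M/I/I/I on L1; bus (none); mem=20
  op4 P2: load  L1 → S/I/S/I on L1; bus BusRd Flush; mem=31
  op5 P1: load  L2 → I/S/I/I on L2; bus BusRd; mem=0
  op6 P1: store L5 := 4 → I/M/I/I on L5; bus BusRdX; mem=0
  op7 P3: store L7 := 72 → I/I/I/M on L7; bus BusRdX; mem=80
  op8 P3: store L6 := 36 → I/I/I/M on L6; bus BusRdX; mem=0
  op9 P1: store L1 := 29 → I/M/I/I on L1; bus BusRdX; mem=31
  op10 P0: store L2 := 86 → M/I/I/I on L2; bus BusRdX; mem=0
  op11 P0: store L4 := 70 → M/I/I/I on L4; bus BusRdX Flush; mem=81
  op12 P2: store L3 := 73 → I/I/M/I on L3; bus BusRdX; mem=10
  op13 P3: store L2 := 74 → I/I/I/M on L2; bus BusRdX Flush; mem=86
  op14 P3: store L1 := 45 → I/I/I/M on L1; bus BusRdX Flush; mem=29
  op15 P0: store L1 := 91 → M/I/I/I on L1; bus BusRdX Flush; mem=45
  op16 P3: store L1 := 89 → I/I/I/M on L1; bus BusRdX Flush; mem=91
  op17 P2: store L3 := 62 → I/I/M/I on L3; bus (none); mem=10
  op18 P2: load  L1 → I/I/S/S on L1; bus BusRd Flush; mem=89

bus = BusRd,Flush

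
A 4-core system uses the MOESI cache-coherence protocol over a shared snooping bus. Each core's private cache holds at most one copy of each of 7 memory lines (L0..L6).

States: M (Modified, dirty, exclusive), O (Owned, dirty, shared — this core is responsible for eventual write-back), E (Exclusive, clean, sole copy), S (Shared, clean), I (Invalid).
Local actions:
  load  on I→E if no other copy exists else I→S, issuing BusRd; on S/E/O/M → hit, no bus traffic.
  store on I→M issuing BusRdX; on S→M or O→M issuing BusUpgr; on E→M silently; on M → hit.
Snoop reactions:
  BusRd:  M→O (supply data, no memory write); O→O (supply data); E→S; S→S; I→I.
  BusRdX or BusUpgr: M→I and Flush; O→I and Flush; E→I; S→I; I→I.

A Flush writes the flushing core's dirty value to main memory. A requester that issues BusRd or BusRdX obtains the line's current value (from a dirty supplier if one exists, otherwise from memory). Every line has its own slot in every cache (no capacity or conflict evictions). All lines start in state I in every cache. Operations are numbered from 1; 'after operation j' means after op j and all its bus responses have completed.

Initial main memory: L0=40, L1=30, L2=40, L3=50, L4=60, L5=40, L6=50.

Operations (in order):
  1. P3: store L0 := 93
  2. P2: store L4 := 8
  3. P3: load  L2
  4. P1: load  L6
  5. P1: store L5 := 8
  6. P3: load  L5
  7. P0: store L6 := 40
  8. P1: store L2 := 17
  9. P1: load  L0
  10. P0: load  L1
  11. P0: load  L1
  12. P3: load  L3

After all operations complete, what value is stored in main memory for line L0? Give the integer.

memory[L0] = 40

1. P3: store L0 := 93  bus=[BusRdX]  L0: P0=I P1=I P2=I P3=M  mem[L0]=40
2. P2: store L4 := 8  bus=[BusRdX]  L4: P0=I P1=I P2=M P3=I  mem[L4]=60
3. P3: load  L2  bus=[BusRd]  L2: P0=I P1=I P2=I P3=E  mem[L2]=40
4. P1: load  L6  bus=[BusRd]  L6: P0=I P1=E P2=I P3=I  mem[L6]=50
5. P1: store L5 := 8  bus=[BusRdX]  L5: P0=I P1=M P2=I P3=I  mem[L5]=40
6. P3: load  L5  bus=[BusRd]  L5: P0=I P1=O P2=I P3=S  mem[L5]=40
7. P0: store L6 := 40  bus=[BusRdX]  L6: P0=M P1=I P2=I P3=I  mem[L6]=50
8. P1: store L2 := 17  bus=[BusRdX]  L2: P0=I P1=M P2=I P3=I  mem[L2]=40
9. P1: load  L0  bus=[BusRd]  L0: P0=I P1=S P2=I P3=O  mem[L0]=40
10. P0: load  L1  bus=[BusRd]  L1: P0=E P1=I P2=I P3=I  mem[L1]=30
11. P0: load  L1  bus=[-]  L1: P0=E P1=I P2=I P3=I  mem[L1]=30
12. P3: load  L3  bus=[BusRd]  L3: P0=I P1=I P2=I P3=E  mem[L3]=50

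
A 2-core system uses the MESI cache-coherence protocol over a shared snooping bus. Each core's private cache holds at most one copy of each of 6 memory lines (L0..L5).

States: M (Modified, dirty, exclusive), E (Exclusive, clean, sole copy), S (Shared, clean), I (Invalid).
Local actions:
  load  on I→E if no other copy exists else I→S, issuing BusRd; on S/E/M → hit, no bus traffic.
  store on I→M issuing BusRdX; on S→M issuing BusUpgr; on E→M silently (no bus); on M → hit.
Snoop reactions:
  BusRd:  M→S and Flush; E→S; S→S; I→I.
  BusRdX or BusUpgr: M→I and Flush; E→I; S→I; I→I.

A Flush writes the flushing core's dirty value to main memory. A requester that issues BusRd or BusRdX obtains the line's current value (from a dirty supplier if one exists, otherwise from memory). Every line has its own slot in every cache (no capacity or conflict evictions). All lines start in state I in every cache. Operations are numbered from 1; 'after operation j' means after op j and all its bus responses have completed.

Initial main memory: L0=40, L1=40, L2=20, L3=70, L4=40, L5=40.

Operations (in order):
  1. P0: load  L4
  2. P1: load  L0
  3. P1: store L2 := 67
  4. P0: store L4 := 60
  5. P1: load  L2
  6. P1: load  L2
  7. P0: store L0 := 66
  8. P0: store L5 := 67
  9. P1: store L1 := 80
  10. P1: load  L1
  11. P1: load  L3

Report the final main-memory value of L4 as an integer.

1. P0: load  L4  bus=[BusRd]  L4: P0=E P1=I  mem[L4]=40
2. P1: load  L0  bus=[BusRd]  L0: P0=I P1=E  mem[L0]=40
3. P1: store L2 := 67  bus=[BusRdX]  L2: P0=I P1=M  mem[L2]=20
4. P0: store L4 := 60  bus=[-]  L4: P0=M P1=I  mem[L4]=40
5. P1: load  L2  bus=[-]  L2: P0=I P1=M  mem[L2]=20
6. P1: load  L2  bus=[-]  L2: P0=I P1=M  mem[L2]=20
7. P0: store L0 := 66  bus=[BusRdX]  L0: P0=M P1=I  mem[L0]=40
8. P0: store L5 := 67  bus=[BusRdX]  L5: P0=M P1=I  mem[L5]=40
9. P1: store L1 := 80  bus=[BusRdX]  L1: P0=I P1=M  mem[L1]=40
10. P1: load  L1  bus=[-]  L1: P0=I P1=M  mem[L1]=40
11. P1: load  L3  bus=[BusRd]  L3: P0=I P1=E  mem[L3]=70

memory[L4] = 40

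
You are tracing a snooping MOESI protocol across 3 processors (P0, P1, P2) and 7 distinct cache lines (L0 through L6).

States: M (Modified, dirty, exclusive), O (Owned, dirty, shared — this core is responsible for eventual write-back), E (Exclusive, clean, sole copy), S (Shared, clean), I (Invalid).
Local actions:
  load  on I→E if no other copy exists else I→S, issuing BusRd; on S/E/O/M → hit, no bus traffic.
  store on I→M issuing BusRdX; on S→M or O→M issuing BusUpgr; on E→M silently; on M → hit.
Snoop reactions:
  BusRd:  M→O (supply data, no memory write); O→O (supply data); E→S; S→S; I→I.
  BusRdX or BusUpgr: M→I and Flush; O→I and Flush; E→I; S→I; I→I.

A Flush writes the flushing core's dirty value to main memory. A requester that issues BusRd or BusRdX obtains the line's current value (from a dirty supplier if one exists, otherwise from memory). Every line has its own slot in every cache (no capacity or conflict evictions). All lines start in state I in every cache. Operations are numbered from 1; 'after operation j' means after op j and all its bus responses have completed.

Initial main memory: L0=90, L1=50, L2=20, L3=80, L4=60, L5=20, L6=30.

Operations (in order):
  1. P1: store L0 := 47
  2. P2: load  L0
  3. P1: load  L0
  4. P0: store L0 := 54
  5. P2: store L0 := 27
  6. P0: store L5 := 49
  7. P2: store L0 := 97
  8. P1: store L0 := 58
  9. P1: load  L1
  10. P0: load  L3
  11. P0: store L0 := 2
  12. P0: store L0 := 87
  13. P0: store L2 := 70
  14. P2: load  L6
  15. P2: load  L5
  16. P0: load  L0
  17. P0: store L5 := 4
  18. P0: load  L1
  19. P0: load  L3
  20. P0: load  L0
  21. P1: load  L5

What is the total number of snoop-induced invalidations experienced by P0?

  op1 P1: store L0 := 47 → I/M/I on L0; bus BusRdX; mem=90
  op2 P2: load  L0 → I/O/S on L0; bus BusRd; mem=90
  op3 P1: load  L0 → I/O/S on L0; bus (none); mem=90
  op4 P0: store L0 := 54 → M/I/I on L0; bus BusRdX Flush; mem=47
  op5 P2: store L0 := 27 → I/I/M on L0; bus BusRdX Flush; mem=54
  op6 P0: store L5 := 49 → M/I/I on L5; bus BusRdX; mem=20
  op7 P2: store L0 := 97 → I/I/M on L0; bus (none); mem=54
  op8 P1: store L0 := 58 → I/M/I on L0; bus BusRdX Flush; mem=97
  op9 P1: load  L1 → I/E/I on L1; bus BusRd; mem=50
  op10 P0: load  L3 → E/I/I on L3; bus BusRd; mem=80
  op11 P0: store L0 := 2 → M/I/I on L0; bus BusRdX Flush; mem=58
  op12 P0: store L0 := 87 → M/I/I on L0; bus (none); mem=58
  op13 P0: store L2 := 70 → M/I/I on L2; bus BusRdX; mem=20
  op14 P2: load  L6 → I/I/E on L6; bus BusRd; mem=30
  op15 P2: load  L5 → O/I/S on L5; bus BusRd; mem=20
  op16 P0: load  L0 → M/I/I on L0; bus (none); mem=58
  op17 P0: store L5 := 4 → M/I/I on L5; bus BusUpgr; mem=20
  op18 P0: load  L1 → S/S/I on L1; bus BusRd; mem=50
  op19 P0: load  L3 → E/I/I on L3; bus (none); mem=80
  op20 P0: load  L0 → M/I/I on L0; bus (none); mem=58
  op21 P1: load  L5 → O/S/I on L5; bus BusRd; mem=20

invalidations = 1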